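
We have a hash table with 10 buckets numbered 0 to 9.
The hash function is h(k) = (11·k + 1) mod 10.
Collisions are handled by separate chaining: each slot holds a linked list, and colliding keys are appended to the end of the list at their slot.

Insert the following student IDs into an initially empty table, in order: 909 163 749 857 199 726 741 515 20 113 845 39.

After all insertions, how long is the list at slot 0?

Insert 909: h=0, bucket 0 empty → new chain.
Insert 163: h=4, bucket 4 empty → new chain.
Insert 749: h=0, bucket 0 nonempty → append to chain.
Insert 857: h=8, bucket 8 empty → new chain.
Insert 199: h=0, bucket 0 nonempty → append to chain.
Insert 726: h=7, bucket 7 empty → new chain.
Insert 741: h=2, bucket 2 empty → new chain.
Insert 515: h=6, bucket 6 empty → new chain.
Insert 20: h=1, bucket 1 empty → new chain.
Insert 113: h=4, bucket 4 nonempty → append to chain.
Insert 845: h=6, bucket 6 nonempty → append to chain.
Insert 39: h=0, bucket 0 nonempty → append to chain.
Final buckets:
0: 909 -> 749 -> 199 -> 39
1: 20
2: 741
3: .
4: 163 -> 113
5: .
6: 515 -> 845
7: 726
8: 857
9: .

4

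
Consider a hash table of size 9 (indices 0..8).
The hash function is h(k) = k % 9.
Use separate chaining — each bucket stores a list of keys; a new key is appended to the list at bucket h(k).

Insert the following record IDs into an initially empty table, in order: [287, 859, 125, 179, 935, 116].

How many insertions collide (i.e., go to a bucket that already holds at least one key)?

287 -> bucket 8
859 -> bucket 4
125 -> bucket 8 (collision)
179 -> bucket 8 (collision)
935 -> bucket 8 (collision)
116 -> bucket 8 (collision)
Final buckets:
0: _
1: _
2: _
3: _
4: 859
5: _
6: _
7: _
8: 287 -> 125 -> 179 -> 935 -> 116

4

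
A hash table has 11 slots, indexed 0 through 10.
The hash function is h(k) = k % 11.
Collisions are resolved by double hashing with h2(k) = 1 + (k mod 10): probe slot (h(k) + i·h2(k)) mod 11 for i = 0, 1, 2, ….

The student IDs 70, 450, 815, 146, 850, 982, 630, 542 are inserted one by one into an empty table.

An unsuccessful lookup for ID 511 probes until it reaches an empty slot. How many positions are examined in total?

Insert 70: h=4, slot 4 empty -> index 4.
Insert 450: h=10, slot 10 empty -> index 10.
Insert 815: h=1, slot 1 empty -> index 1.
Insert 146: h=3, slot 3 empty -> index 3.
Insert 850: h=3, h2=1, slots 3,4 occupied -> index 5.
Insert 982: h=3, h2=3, slot 3 occupied -> index 6.
Insert 630: h=3, h2=1, slots 3,4,5,6 occupied -> index 7.
Insert 542: h=3, h2=3, slots 3,6 occupied -> index 9.
Table: [—, 815, —, 146, 70, 850, 982, 630, —, 542, 450]
Lookup 511: h=5, h2=2, probe 5,7,9,0 → slot 0 empty, not found.

4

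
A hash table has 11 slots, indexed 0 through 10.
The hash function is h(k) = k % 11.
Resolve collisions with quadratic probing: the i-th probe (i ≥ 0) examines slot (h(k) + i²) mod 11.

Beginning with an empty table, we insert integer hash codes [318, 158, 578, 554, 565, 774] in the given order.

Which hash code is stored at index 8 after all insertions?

318 hashes to 10; slot 10 is free -> place at 10.
158 hashes to 4; slot 4 is free -> place at 4.
578 hashes to 6; slot 6 is free -> place at 6.
554 hashes to 4; 4 taken -> place at 5.
565 hashes to 4; 4,5 taken -> place at 8.
774 hashes to 4; 4,5,8 taken -> place at 2.
Table: [., ., 774, ., 158, 554, 578, ., 565, ., 318]

565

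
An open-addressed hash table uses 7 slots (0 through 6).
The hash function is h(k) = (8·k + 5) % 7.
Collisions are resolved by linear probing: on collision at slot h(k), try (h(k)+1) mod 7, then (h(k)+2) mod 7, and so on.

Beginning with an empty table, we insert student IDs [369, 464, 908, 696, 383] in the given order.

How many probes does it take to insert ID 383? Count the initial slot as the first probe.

3

369 hashes to 3; slot 3 is free => place at 3.
464 hashes to 0; slot 0 is free => place at 0.
908 hashes to 3; 3 taken => place at 4.
696 hashes to 1; slot 1 is free => place at 1.
383 hashes to 3; 3,4 taken => place at 5.
Table: [464, 696, ∅, 369, 908, 383, ∅]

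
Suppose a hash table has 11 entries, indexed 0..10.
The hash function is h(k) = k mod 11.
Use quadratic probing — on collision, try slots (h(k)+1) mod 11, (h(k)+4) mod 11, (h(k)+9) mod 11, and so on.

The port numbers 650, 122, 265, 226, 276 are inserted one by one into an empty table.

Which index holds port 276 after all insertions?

650: h=1 → slot 1
122: h=1, probe 1,2 → slot 2
265: h=1, probe 1,2,5 → slot 5
226: h=6 → slot 6
276: h=1, probe 1,2,5,10 → slot 10
Table: [., 650, 122, ., ., 265, 226, ., ., ., 276]

10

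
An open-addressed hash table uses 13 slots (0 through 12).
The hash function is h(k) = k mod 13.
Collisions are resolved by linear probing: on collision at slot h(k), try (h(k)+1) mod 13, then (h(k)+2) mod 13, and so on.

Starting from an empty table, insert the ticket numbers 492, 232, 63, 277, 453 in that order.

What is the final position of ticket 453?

492 hashes to 11; slot 11 is free => place at 11.
232 hashes to 11; 11 taken => place at 12.
63 hashes to 11; 11,12 taken => place at 0.
277 hashes to 4; slot 4 is free => place at 4.
453 hashes to 11; 11,12,0 taken => place at 1.
Table: [63, 453, —, —, 277, —, —, —, —, —, —, 492, 232]

1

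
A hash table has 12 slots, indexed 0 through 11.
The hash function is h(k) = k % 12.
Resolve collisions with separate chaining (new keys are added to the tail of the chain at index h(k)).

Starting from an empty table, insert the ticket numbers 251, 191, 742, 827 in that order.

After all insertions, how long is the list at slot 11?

Insert 251: h=11, bucket 11 empty -> new chain.
Insert 191: h=11, bucket 11 nonempty -> append to chain.
Insert 742: h=10, bucket 10 empty -> new chain.
Insert 827: h=11, bucket 11 nonempty -> append to chain.
Final buckets:
0: _
1: _
2: _
3: _
4: _
5: _
6: _
7: _
8: _
9: _
10: 742
11: 251 -> 191 -> 827

3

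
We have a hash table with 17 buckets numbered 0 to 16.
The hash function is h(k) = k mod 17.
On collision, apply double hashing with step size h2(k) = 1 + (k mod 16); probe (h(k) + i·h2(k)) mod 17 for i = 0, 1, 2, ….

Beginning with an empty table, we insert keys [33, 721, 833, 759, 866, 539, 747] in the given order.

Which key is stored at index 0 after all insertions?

Insert 33: h=16, slot 16 empty → index 16.
Insert 721: h=7, slot 7 empty → index 7.
Insert 833: h=0, slot 0 empty → index 0.
Insert 759: h=11, slot 11 empty → index 11.
Insert 866: h=16, h2=3, slot 16 occupied → index 2.
Insert 539: h=12, slot 12 empty → index 12.
Insert 747: h=16, h2=12, slots 16,11 occupied → index 6.
Table: [833, -, 866, -, -, -, 747, 721, -, -, -, 759, 539, -, -, -, 33]

833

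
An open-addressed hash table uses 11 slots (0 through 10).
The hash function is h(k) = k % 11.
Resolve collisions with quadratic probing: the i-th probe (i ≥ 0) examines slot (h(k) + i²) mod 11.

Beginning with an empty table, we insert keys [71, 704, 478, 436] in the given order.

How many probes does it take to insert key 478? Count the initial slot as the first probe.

2

Insert 71: h=5, slot 5 empty -> index 5.
Insert 704: h=0, slot 0 empty -> index 0.
Insert 478: h=5, slot 5 occupied -> index 6.
Insert 436: h=7, slot 7 empty -> index 7.
Table: [704, ∅, ∅, ∅, ∅, 71, 478, 436, ∅, ∅, ∅]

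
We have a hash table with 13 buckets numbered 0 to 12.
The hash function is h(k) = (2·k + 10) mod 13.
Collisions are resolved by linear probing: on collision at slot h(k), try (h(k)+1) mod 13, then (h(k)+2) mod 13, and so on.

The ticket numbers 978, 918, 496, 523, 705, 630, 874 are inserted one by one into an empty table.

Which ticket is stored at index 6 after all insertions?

874

Insert 978: h=3, slot 3 empty => index 3.
Insert 918: h=0, slot 0 empty => index 0.
Insert 496: h=1, slot 1 empty => index 1.
Insert 523: h=3, slot 3 occupied => index 4.
Insert 705: h=3, slots 3,4 occupied => index 5.
Insert 630: h=9, slot 9 empty => index 9.
Insert 874: h=3, slots 3,4,5 occupied => index 6.
Table: [918, 496, ∅, 978, 523, 705, 874, ∅, ∅, 630, ∅, ∅, ∅]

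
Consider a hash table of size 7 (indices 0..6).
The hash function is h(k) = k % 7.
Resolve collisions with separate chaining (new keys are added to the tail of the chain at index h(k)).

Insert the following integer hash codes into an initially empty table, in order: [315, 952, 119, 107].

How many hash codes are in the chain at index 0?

3

315 → bucket 0
952 → bucket 0 (collision)
119 → bucket 0 (collision)
107 → bucket 2
Final buckets:
0: 315 -> 952 -> 119
1: .
2: 107
3: .
4: .
5: .
6: .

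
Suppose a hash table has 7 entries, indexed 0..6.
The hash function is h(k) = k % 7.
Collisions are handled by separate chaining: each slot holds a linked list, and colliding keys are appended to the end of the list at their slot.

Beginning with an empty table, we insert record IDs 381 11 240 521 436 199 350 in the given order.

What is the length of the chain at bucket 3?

Insert 381: h=3, bucket 3 empty -> new chain.
Insert 11: h=4, bucket 4 empty -> new chain.
Insert 240: h=2, bucket 2 empty -> new chain.
Insert 521: h=3, bucket 3 nonempty -> append to chain.
Insert 436: h=2, bucket 2 nonempty -> append to chain.
Insert 199: h=3, bucket 3 nonempty -> append to chain.
Insert 350: h=0, bucket 0 empty -> new chain.
Final buckets:
0: 350
1: _
2: 240 -> 436
3: 381 -> 521 -> 199
4: 11
5: _
6: _

3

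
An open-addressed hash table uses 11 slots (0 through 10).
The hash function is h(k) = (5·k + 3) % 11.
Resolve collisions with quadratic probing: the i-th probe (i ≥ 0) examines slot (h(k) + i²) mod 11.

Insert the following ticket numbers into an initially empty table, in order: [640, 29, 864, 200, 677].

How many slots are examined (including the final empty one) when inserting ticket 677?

Insert 640: h=2, slot 2 empty -> index 2.
Insert 29: h=5, slot 5 empty -> index 5.
Insert 864: h=0, slot 0 empty -> index 0.
Insert 200: h=2, slot 2 occupied -> index 3.
Insert 677: h=0, slot 0 occupied -> index 1.
Table: [864, 677, 640, 200, _, 29, _, _, _, _, _]

2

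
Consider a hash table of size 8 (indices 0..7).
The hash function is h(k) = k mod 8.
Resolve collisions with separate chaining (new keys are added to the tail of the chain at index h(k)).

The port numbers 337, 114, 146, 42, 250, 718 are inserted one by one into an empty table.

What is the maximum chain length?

4

337 → bucket 1
114 → bucket 2
146 → bucket 2 (collision)
42 → bucket 2 (collision)
250 → bucket 2 (collision)
718 → bucket 6
Final buckets:
0: .
1: 337
2: 114 -> 146 -> 42 -> 250
3: .
4: .
5: .
6: 718
7: .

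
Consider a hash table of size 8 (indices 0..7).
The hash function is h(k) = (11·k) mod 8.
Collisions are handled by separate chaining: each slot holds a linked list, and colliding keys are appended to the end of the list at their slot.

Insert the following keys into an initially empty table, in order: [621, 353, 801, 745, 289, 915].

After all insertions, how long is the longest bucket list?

621 -> bucket 7
353 -> bucket 3
801 -> bucket 3 (collision)
745 -> bucket 3 (collision)
289 -> bucket 3 (collision)
915 -> bucket 1
Final buckets:
0: .
1: 915
2: .
3: 353 -> 801 -> 745 -> 289
4: .
5: .
6: .
7: 621

4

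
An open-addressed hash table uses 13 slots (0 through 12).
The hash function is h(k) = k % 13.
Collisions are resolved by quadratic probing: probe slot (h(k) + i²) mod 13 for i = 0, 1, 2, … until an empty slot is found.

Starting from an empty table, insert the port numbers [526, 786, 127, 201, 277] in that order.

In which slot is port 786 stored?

526 hashes to 6; slot 6 is free → place at 6.
786 hashes to 6; 6 taken → place at 7.
127 hashes to 10; slot 10 is free → place at 10.
201 hashes to 6; 6,7,10 taken → place at 2.
277 hashes to 4; slot 4 is free → place at 4.
Table: [., ., 201, ., 277, ., 526, 786, ., ., 127, ., .]

7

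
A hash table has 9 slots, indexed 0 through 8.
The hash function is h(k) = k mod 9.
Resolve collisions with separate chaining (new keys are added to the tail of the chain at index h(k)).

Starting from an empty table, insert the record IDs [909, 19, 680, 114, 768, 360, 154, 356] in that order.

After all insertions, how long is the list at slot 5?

909 → bucket 0
19 → bucket 1
680 → bucket 5
114 → bucket 6
768 → bucket 3
360 → bucket 0 (collision)
154 → bucket 1 (collision)
356 → bucket 5 (collision)
Final buckets:
0: 909 -> 360
1: 19 -> 154
2: ∅
3: 768
4: ∅
5: 680 -> 356
6: 114
7: ∅
8: ∅

2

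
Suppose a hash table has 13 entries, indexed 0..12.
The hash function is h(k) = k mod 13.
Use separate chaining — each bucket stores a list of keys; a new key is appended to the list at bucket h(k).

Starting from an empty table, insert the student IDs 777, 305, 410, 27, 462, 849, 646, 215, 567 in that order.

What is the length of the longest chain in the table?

3

777 -> bucket 10
305 -> bucket 6
410 -> bucket 7
27 -> bucket 1
462 -> bucket 7 (collision)
849 -> bucket 4
646 -> bucket 9
215 -> bucket 7 (collision)
567 -> bucket 8
Final buckets:
0: ∅
1: 27
2: ∅
3: ∅
4: 849
5: ∅
6: 305
7: 410 -> 462 -> 215
8: 567
9: 646
10: 777
11: ∅
12: ∅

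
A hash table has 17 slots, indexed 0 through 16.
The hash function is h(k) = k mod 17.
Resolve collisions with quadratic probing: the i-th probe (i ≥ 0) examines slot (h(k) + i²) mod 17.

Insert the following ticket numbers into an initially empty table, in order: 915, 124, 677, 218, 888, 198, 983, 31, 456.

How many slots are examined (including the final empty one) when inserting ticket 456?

7

915: h=14 => slot 14
124: h=5 => slot 5
677: h=14, probe 14,15 => slot 15
218: h=14, probe 14,15,1 => slot 1
888: h=4 => slot 4
198: h=11 => slot 11
983: h=14, probe 14,15,1,6 => slot 6
31: h=14, probe 14,15,1,6,13 => slot 13
456: h=14, probe 14,15,1,6,13,5,16 => slot 16
Table: [-, 218, -, -, 888, 124, 983, -, -, -, -, 198, -, 31, 915, 677, 456]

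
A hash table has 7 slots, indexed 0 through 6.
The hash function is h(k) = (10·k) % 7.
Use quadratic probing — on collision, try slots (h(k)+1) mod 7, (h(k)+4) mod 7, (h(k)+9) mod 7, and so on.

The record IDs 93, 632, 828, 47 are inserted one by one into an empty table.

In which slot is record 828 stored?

3

93 hashes to 6; slot 6 is free → place at 6.
632 hashes to 6; 6 taken → place at 0.
828 hashes to 6; 6,0 taken → place at 3.
47 hashes to 1; slot 1 is free → place at 1.
Table: [632, 47, ∅, 828, ∅, ∅, 93]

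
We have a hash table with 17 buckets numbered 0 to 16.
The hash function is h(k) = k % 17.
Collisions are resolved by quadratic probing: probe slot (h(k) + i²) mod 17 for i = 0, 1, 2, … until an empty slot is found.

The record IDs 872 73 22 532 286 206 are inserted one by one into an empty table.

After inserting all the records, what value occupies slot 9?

872: h=5 => slot 5
73: h=5, probe 5,6 => slot 6
22: h=5, probe 5,6,9 => slot 9
532: h=5, probe 5,6,9,14 => slot 14
286: h=14, probe 14,15 => slot 15
206: h=2 => slot 2
Table: [-, -, 206, -, -, 872, 73, -, -, 22, -, -, -, -, 532, 286, -]

22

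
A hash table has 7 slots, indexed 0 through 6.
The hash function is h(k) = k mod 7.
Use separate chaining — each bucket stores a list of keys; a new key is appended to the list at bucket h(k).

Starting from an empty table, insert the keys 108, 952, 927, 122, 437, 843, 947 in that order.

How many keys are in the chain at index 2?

108 -> bucket 3
952 -> bucket 0
927 -> bucket 3 (collision)
122 -> bucket 3 (collision)
437 -> bucket 3 (collision)
843 -> bucket 3 (collision)
947 -> bucket 2
Final buckets:
0: 952
1: -
2: 947
3: 108 -> 927 -> 122 -> 437 -> 843
4: -
5: -
6: -

1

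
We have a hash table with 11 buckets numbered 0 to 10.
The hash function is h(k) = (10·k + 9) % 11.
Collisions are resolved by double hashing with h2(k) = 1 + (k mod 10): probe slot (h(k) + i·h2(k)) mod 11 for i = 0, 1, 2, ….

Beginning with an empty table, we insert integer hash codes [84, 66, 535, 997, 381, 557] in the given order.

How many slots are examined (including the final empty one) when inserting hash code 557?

Insert 84: h=2, slot 2 empty => index 2.
Insert 66: h=9, slot 9 empty => index 9.
Insert 535: h=2, h2=6, slot 2 occupied => index 8.
Insert 997: h=2, h2=8, slot 2 occupied => index 10.
Insert 381: h=2, h2=2, slot 2 occupied => index 4.
Insert 557: h=2, h2=8, slots 2,10 occupied => index 7.
Table: [—, —, 84, —, 381, —, —, 557, 535, 66, 997]

3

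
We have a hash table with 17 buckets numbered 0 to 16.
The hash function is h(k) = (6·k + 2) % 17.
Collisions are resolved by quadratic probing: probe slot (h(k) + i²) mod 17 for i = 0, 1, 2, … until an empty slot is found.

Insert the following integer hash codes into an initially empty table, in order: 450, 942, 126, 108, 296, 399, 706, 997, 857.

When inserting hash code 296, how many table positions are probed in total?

3

Insert 450: h=16, slot 16 empty → index 16.
Insert 942: h=10, slot 10 empty → index 10.
Insert 126: h=10, slot 10 occupied → index 11.
Insert 108: h=4, slot 4 empty → index 4.
Insert 296: h=10, slots 10,11 occupied → index 14.
Insert 399: h=16, slot 16 occupied → index 0.
Insert 706: h=5, slot 5 empty → index 5.
Insert 997: h=0, slot 0 occupied → index 1.
Insert 857: h=10, slots 10,11,14 occupied → index 2.
Table: [399, 997, 857, _, 108, 706, _, _, _, _, 942, 126, _, _, 296, _, 450]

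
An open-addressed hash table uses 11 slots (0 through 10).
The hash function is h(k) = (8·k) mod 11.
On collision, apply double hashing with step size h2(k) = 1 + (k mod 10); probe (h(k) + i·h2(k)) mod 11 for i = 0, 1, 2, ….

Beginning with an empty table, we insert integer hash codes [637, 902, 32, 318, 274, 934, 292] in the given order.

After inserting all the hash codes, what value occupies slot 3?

637 hashes to 3; slot 3 is free -> place at 3.
902 hashes to 0; slot 0 is free -> place at 0.
32 hashes to 3, h2=3; 3 taken -> place at 6.
318 hashes to 3, h2=9; 3 taken -> place at 1.
274 hashes to 3, h2=5; 3 taken -> place at 8.
934 hashes to 3, h2=5; 3,8 taken -> place at 2.
292 hashes to 4; slot 4 is free -> place at 4.
Table: [902, 318, 934, 637, 292, _, 32, _, 274, _, _]

637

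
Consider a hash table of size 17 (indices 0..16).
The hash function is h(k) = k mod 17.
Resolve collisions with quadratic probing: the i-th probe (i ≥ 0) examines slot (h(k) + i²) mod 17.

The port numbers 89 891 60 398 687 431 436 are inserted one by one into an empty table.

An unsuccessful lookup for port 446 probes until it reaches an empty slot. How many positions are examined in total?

89 hashes to 4; slot 4 is free -> place at 4.
891 hashes to 7; slot 7 is free -> place at 7.
60 hashes to 9; slot 9 is free -> place at 9.
398 hashes to 7; 7 taken -> place at 8.
687 hashes to 7; 7,8 taken -> place at 11.
431 hashes to 6; slot 6 is free -> place at 6.
436 hashes to 11; 11 taken -> place at 12.
Table: [., ., ., ., 89, ., 431, 891, 398, 60, ., 687, 436, ., ., ., .]
Lookup 446: h=4, probe 4,5 → slot 5 empty, not found.

2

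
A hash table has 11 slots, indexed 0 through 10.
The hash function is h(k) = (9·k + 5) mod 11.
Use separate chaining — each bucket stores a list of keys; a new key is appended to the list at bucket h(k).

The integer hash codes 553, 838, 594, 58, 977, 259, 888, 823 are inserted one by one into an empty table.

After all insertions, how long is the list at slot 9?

Insert 553: h=10, bucket 10 empty -> new chain.
Insert 838: h=1, bucket 1 empty -> new chain.
Insert 594: h=5, bucket 5 empty -> new chain.
Insert 58: h=10, bucket 10 nonempty -> append to chain.
Insert 977: h=9, bucket 9 empty -> new chain.
Insert 259: h=4, bucket 4 empty -> new chain.
Insert 888: h=0, bucket 0 empty -> new chain.
Insert 823: h=9, bucket 9 nonempty -> append to chain.
Final buckets:
0: 888
1: 838
2: -
3: -
4: 259
5: 594
6: -
7: -
8: -
9: 977 -> 823
10: 553 -> 58

2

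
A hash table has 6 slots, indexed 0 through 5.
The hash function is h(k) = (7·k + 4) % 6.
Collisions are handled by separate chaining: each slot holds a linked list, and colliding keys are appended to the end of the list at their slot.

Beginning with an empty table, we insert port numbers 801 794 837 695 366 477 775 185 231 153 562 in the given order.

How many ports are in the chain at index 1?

Insert 801: h=1, bucket 1 empty → new chain.
Insert 794: h=0, bucket 0 empty → new chain.
Insert 837: h=1, bucket 1 nonempty → append to chain.
Insert 695: h=3, bucket 3 empty → new chain.
Insert 366: h=4, bucket 4 empty → new chain.
Insert 477: h=1, bucket 1 nonempty → append to chain.
Insert 775: h=5, bucket 5 empty → new chain.
Insert 185: h=3, bucket 3 nonempty → append to chain.
Insert 231: h=1, bucket 1 nonempty → append to chain.
Insert 153: h=1, bucket 1 nonempty → append to chain.
Insert 562: h=2, bucket 2 empty → new chain.
Final buckets:
0: 794
1: 801 -> 837 -> 477 -> 231 -> 153
2: 562
3: 695 -> 185
4: 366
5: 775

5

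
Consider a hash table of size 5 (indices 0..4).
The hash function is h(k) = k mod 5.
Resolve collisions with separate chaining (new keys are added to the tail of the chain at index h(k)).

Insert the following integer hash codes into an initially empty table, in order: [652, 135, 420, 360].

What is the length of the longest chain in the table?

652 -> bucket 2
135 -> bucket 0
420 -> bucket 0 (collision)
360 -> bucket 0 (collision)
Final buckets:
0: 135 -> 420 -> 360
1: -
2: 652
3: -
4: -

3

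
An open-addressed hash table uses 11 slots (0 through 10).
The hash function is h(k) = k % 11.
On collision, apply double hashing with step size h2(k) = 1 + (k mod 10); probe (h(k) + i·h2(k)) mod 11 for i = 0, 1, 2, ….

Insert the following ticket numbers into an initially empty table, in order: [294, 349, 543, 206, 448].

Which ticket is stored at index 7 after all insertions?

Insert 294: h=8, slot 8 empty → index 8.
Insert 349: h=8, h2=10, slot 8 occupied → index 7.
Insert 543: h=4, slot 4 empty → index 4.
Insert 206: h=8, h2=7, slots 8,4 occupied → index 0.
Insert 448: h=8, h2=9, slot 8 occupied → index 6.
Table: [206, ., ., ., 543, ., 448, 349, 294, ., .]

349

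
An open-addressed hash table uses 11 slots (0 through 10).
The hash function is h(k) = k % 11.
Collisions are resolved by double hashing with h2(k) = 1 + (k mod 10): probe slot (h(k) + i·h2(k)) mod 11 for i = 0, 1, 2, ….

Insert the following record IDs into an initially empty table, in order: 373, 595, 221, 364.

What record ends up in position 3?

221

373 hashes to 10; slot 10 is free → place at 10.
595 hashes to 1; slot 1 is free → place at 1.
221 hashes to 1, h2=2; 1 taken → place at 3.
364 hashes to 1, h2=5; 1 taken → place at 6.
Table: [∅, 595, ∅, 221, ∅, ∅, 364, ∅, ∅, ∅, 373]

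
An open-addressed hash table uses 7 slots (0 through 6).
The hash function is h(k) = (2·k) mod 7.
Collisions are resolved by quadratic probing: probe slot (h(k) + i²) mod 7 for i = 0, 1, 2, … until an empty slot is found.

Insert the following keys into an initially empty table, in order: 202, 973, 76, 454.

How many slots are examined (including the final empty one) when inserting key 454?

202 hashes to 5; slot 5 is free => place at 5.
973 hashes to 0; slot 0 is free => place at 0.
76 hashes to 5; 5 taken => place at 6.
454 hashes to 5; 5,6 taken => place at 2.
Table: [973, -, 454, -, -, 202, 76]

3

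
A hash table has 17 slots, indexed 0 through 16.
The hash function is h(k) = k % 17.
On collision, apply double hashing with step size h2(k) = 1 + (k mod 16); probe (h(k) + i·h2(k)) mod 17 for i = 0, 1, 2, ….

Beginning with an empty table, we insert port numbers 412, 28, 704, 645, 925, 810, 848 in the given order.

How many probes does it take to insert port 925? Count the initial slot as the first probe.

412: h=4 → slot 4
28: h=11 → slot 11
704: h=7 → slot 7
645: h=16 → slot 16
925: h=7, h2=14, probe 7,4,1 → slot 1
810: h=11, h2=11, probe 11,5 → slot 5
848: h=15 → slot 15
Table: [—, 925, —, —, 412, 810, —, 704, —, —, —, 28, —, —, —, 848, 645]

3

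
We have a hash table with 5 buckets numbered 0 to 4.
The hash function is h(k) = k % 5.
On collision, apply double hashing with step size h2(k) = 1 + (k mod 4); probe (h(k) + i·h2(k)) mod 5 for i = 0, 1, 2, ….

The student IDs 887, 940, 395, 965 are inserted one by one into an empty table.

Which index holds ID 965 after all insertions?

1

887: h=2 -> slot 2
940: h=0 -> slot 0
395: h=0, h2=4, probe 0,4 -> slot 4
965: h=0, h2=2, probe 0,2,4,1 -> slot 1
Table: [940, 965, 887, ∅, 395]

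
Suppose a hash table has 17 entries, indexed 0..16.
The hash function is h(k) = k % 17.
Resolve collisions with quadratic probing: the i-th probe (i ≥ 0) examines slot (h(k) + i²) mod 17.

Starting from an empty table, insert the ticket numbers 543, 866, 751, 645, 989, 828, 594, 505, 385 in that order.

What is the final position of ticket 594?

15

543 hashes to 16; slot 16 is free => place at 16.
866 hashes to 16; 16 taken => place at 0.
751 hashes to 3; slot 3 is free => place at 3.
645 hashes to 16; 16,0,3 taken => place at 8.
989 hashes to 3; 3 taken => place at 4.
828 hashes to 12; slot 12 is free => place at 12.
594 hashes to 16; 16,0,3,8 taken => place at 15.
505 hashes to 12; 12 taken => place at 13.
385 hashes to 11; slot 11 is free => place at 11.
Table: [866, -, -, 751, 989, -, -, -, 645, -, -, 385, 828, 505, -, 594, 543]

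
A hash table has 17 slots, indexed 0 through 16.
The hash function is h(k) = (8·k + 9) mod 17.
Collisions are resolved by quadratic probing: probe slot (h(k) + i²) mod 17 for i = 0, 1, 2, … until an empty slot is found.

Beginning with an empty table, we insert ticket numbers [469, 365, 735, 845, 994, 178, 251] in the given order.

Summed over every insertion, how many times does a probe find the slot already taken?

469 hashes to 4; slot 4 is free => place at 4.
365 hashes to 5; slot 5 is free => place at 5.
735 hashes to 7; slot 7 is free => place at 7.
845 hashes to 3; slot 3 is free => place at 3.
994 hashes to 5; 5 taken => place at 6.
178 hashes to 5; 5,6 taken => place at 9.
251 hashes to 11; slot 11 is free => place at 11.
Table: [-, -, -, 845, 469, 365, 994, 735, -, 178, -, 251, -, -, -, -, -]

3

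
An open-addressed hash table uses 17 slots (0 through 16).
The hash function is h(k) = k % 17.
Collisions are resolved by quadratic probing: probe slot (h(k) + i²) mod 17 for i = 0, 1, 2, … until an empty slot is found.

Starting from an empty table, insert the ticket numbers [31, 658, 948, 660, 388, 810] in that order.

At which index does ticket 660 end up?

15

31 hashes to 14; slot 14 is free => place at 14.
658 hashes to 12; slot 12 is free => place at 12.
948 hashes to 13; slot 13 is free => place at 13.
660 hashes to 14; 14 taken => place at 15.
388 hashes to 14; 14,15 taken => place at 1.
810 hashes to 11; slot 11 is free => place at 11.
Table: [—, 388, —, —, —, —, —, —, —, —, —, 810, 658, 948, 31, 660, —]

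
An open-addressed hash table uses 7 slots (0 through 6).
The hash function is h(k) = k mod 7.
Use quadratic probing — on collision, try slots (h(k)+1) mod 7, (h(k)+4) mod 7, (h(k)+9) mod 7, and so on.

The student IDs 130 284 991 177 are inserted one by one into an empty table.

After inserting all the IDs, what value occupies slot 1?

130 hashes to 4; slot 4 is free => place at 4.
284 hashes to 4; 4 taken => place at 5.
991 hashes to 4; 4,5 taken => place at 1.
177 hashes to 2; slot 2 is free => place at 2.
Table: [—, 991, 177, —, 130, 284, —]

991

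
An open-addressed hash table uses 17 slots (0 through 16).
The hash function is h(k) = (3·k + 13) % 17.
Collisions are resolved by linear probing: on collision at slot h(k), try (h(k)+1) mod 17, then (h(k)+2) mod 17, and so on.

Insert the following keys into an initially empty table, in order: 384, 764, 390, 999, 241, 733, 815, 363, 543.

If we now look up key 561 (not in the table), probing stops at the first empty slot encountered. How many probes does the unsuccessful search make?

Insert 384: h=9, slot 9 empty => index 9.
Insert 764: h=10, slot 10 empty => index 10.
Insert 390: h=10, slot 10 occupied => index 11.
Insert 999: h=1, slot 1 empty => index 1.
Insert 241: h=5, slot 5 empty => index 5.
Insert 733: h=2, slot 2 empty => index 2.
Insert 815: h=10, slots 10,11 occupied => index 12.
Insert 363: h=14, slot 14 empty => index 14.
Insert 543: h=10, slots 10,11,12 occupied => index 13.
Table: [_, 999, 733, _, _, 241, _, _, _, 384, 764, 390, 815, 543, 363, _, _]
Lookup 561: h=13, probe 13,14,15 → slot 15 empty, not found.

3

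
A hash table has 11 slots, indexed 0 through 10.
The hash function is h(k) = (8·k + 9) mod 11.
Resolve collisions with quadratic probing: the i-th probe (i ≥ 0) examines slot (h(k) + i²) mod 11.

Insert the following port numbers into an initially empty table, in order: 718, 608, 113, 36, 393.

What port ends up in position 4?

Insert 718: h=0, slot 0 empty => index 0.
Insert 608: h=0, slot 0 occupied => index 1.
Insert 113: h=0, slots 0,1 occupied => index 4.
Insert 36: h=0, slots 0,1,4 occupied => index 9.
Insert 393: h=7, slot 7 empty => index 7.
Table: [718, 608, ., ., 113, ., ., 393, ., 36, .]

113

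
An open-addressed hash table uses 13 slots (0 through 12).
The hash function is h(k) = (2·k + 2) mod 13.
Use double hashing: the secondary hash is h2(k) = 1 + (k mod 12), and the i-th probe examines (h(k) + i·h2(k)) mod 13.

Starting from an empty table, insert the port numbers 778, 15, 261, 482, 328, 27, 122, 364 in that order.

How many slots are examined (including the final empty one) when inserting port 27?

3

778 hashes to 11; slot 11 is free → place at 11.
15 hashes to 6; slot 6 is free → place at 6.
261 hashes to 4; slot 4 is free → place at 4.
482 hashes to 4, h2=3; 4 taken → place at 7.
328 hashes to 8; slot 8 is free → place at 8.
27 hashes to 4, h2=4; 4,8 taken → place at 12.
122 hashes to 12, h2=3; 12 taken → place at 2.
364 hashes to 2, h2=5; 2,7,12,4 taken → place at 9.
Table: [_, _, 122, _, 261, _, 15, 482, 328, 364, _, 778, 27]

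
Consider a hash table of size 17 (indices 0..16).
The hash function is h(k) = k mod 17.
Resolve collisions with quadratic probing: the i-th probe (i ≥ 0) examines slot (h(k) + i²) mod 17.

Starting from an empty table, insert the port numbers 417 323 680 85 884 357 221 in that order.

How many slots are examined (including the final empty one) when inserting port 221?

Insert 417: h=9, slot 9 empty -> index 9.
Insert 323: h=0, slot 0 empty -> index 0.
Insert 680: h=0, slot 0 occupied -> index 1.
Insert 85: h=0, slots 0,1 occupied -> index 4.
Insert 884: h=0, slots 0,1,4,9 occupied -> index 16.
Insert 357: h=0, slots 0,1,4,9,16 occupied -> index 8.
Insert 221: h=0, slots 0,1,4,9,16,8 occupied -> index 2.
Table: [323, 680, 221, ., 85, ., ., ., 357, 417, ., ., ., ., ., ., 884]

7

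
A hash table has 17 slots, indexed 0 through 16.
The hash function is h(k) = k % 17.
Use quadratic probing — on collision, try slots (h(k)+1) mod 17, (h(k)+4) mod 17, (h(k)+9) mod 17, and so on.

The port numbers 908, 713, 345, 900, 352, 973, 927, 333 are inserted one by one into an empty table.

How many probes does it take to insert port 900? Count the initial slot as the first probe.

Insert 908: h=7, slot 7 empty → index 7.
Insert 713: h=16, slot 16 empty → index 16.
Insert 345: h=5, slot 5 empty → index 5.
Insert 900: h=16, slot 16 occupied → index 0.
Insert 352: h=12, slot 12 empty → index 12.
Insert 973: h=4, slot 4 empty → index 4.
Insert 927: h=9, slot 9 empty → index 9.
Insert 333: h=10, slot 10 empty → index 10.
Table: [900, —, —, —, 973, 345, —, 908, —, 927, 333, —, 352, —, —, —, 713]

2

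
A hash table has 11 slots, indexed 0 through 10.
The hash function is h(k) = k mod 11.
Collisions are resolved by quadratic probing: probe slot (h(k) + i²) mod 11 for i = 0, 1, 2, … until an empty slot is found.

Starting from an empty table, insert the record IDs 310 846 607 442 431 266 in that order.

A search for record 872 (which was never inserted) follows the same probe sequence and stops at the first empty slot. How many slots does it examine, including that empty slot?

310 hashes to 2; slot 2 is free → place at 2.
846 hashes to 10; slot 10 is free → place at 10.
607 hashes to 2; 2 taken → place at 3.
442 hashes to 2; 2,3 taken → place at 6.
431 hashes to 2; 2,3,6 taken → place at 0.
266 hashes to 2; 2,3,6,0 taken → place at 7.
Table: [431, -, 310, 607, -, -, 442, 266, -, -, 846]
Lookup 872: h=3, probe 3,4 → slot 4 empty, not found.

2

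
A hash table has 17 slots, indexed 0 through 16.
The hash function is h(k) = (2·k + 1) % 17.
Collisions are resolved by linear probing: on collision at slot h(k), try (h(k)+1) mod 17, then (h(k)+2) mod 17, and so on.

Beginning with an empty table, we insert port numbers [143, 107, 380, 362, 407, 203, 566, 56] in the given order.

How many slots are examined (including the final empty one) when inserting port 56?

8

143 hashes to 15; slot 15 is free → place at 15.
107 hashes to 11; slot 11 is free → place at 11.
380 hashes to 13; slot 13 is free → place at 13.
362 hashes to 11; 11 taken → place at 12.
407 hashes to 16; slot 16 is free → place at 16.
203 hashes to 16; 16 taken → place at 0.
566 hashes to 11; 11,12,13 taken → place at 14.
56 hashes to 11; 11,12,13,14,15,16,0 taken → place at 1.
Table: [203, 56, ., ., ., ., ., ., ., ., ., 107, 362, 380, 566, 143, 407]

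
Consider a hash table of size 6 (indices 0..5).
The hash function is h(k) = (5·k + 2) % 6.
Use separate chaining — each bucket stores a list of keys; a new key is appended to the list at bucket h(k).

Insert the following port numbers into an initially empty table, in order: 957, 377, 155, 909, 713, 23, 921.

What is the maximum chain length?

4

Insert 957: h=5, bucket 5 empty -> new chain.
Insert 377: h=3, bucket 3 empty -> new chain.
Insert 155: h=3, bucket 3 nonempty -> append to chain.
Insert 909: h=5, bucket 5 nonempty -> append to chain.
Insert 713: h=3, bucket 3 nonempty -> append to chain.
Insert 23: h=3, bucket 3 nonempty -> append to chain.
Insert 921: h=5, bucket 5 nonempty -> append to chain.
Final buckets:
0: -
1: -
2: -
3: 377 -> 155 -> 713 -> 23
4: -
5: 957 -> 909 -> 921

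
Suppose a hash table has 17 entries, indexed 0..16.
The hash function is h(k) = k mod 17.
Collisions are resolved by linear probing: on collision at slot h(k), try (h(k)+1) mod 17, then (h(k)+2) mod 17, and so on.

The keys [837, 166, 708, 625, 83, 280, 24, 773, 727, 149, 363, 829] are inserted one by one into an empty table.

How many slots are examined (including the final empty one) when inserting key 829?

Insert 837: h=4, slot 4 empty → index 4.
Insert 166: h=13, slot 13 empty → index 13.
Insert 708: h=11, slot 11 empty → index 11.
Insert 625: h=13, slot 13 occupied → index 14.
Insert 83: h=15, slot 15 empty → index 15.
Insert 280: h=8, slot 8 empty → index 8.
Insert 24: h=7, slot 7 empty → index 7.
Insert 773: h=8, slot 8 occupied → index 9.
Insert 727: h=13, slots 13,14,15 occupied → index 16.
Insert 149: h=13, slots 13,14,15,16 occupied → index 0.
Insert 363: h=6, slot 6 empty → index 6.
Insert 829: h=13, slots 13,14,15,16,0 occupied → index 1.
Table: [149, 829, —, —, 837, —, 363, 24, 280, 773, —, 708, —, 166, 625, 83, 727]

6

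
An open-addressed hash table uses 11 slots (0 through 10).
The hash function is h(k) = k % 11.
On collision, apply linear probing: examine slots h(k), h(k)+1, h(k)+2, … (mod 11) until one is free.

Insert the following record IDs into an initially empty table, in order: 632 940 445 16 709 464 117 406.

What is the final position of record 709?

632 hashes to 5; slot 5 is free → place at 5.
940 hashes to 5; 5 taken → place at 6.
445 hashes to 5; 5,6 taken → place at 7.
16 hashes to 5; 5,6,7 taken → place at 8.
709 hashes to 5; 5,6,7,8 taken → place at 9.
464 hashes to 2; slot 2 is free → place at 2.
117 hashes to 7; 7,8,9 taken → place at 10.
406 hashes to 10; 10 taken → place at 0.
Table: [406, ., 464, ., ., 632, 940, 445, 16, 709, 117]

9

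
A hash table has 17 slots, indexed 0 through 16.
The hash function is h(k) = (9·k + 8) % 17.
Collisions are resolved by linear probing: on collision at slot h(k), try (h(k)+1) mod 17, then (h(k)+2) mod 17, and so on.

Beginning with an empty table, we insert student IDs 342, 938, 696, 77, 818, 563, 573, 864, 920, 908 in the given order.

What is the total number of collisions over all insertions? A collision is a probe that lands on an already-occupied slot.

342: h=9 => slot 9
938: h=1 => slot 1
696: h=16 => slot 16
77: h=4 => slot 4
818: h=9, probe 9,10 => slot 10
563: h=9, probe 9,10,11 => slot 11
573: h=14 => slot 14
864: h=15 => slot 15
920: h=9, probe 9,10,11,12 => slot 12
908: h=3 => slot 3
Table: [., 938, ., 908, 77, ., ., ., ., 342, 818, 563, 920, ., 573, 864, 696]

6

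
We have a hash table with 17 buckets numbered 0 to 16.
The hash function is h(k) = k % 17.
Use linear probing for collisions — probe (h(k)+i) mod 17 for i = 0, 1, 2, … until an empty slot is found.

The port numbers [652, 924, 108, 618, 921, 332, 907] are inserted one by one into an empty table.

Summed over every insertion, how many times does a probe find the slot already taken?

12

652: h=6 → slot 6
924: h=6, probe 6,7 → slot 7
108: h=6, probe 6,7,8 → slot 8
618: h=6, probe 6,7,8,9 → slot 9
921: h=3 → slot 3
332: h=9, probe 9,10 → slot 10
907: h=6, probe 6,7,8,9,10,11 → slot 11
Table: [—, —, —, 921, —, —, 652, 924, 108, 618, 332, 907, —, —, —, —, —]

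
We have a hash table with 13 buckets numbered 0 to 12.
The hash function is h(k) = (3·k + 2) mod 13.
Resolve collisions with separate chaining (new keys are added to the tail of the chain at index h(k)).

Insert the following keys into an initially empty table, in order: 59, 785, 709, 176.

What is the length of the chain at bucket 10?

3

Insert 59: h=10, bucket 10 empty → new chain.
Insert 785: h=4, bucket 4 empty → new chain.
Insert 709: h=10, bucket 10 nonempty → append to chain.
Insert 176: h=10, bucket 10 nonempty → append to chain.
Final buckets:
0: -
1: -
2: -
3: -
4: 785
5: -
6: -
7: -
8: -
9: -
10: 59 -> 709 -> 176
11: -
12: -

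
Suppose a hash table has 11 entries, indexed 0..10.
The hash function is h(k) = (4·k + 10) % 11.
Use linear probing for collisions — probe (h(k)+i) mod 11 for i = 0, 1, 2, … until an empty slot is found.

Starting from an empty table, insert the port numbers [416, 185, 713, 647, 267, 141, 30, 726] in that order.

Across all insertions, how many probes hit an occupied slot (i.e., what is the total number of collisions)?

10

416 hashes to 2; slot 2 is free => place at 2.
185 hashes to 2; 2 taken => place at 3.
713 hashes to 2; 2,3 taken => place at 4.
647 hashes to 2; 2,3,4 taken => place at 5.
267 hashes to 0; slot 0 is free => place at 0.
141 hashes to 2; 2,3,4,5 taken => place at 6.
30 hashes to 9; slot 9 is free => place at 9.
726 hashes to 10; slot 10 is free => place at 10.
Table: [267, -, 416, 185, 713, 647, 141, -, -, 30, 726]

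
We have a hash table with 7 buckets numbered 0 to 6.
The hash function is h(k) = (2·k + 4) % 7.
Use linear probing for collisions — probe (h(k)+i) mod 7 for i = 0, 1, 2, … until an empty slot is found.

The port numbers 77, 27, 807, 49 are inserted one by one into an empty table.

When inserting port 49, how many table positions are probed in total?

2

77 hashes to 4; slot 4 is free => place at 4.
27 hashes to 2; slot 2 is free => place at 2.
807 hashes to 1; slot 1 is free => place at 1.
49 hashes to 4; 4 taken => place at 5.
Table: [., 807, 27, ., 77, 49, .]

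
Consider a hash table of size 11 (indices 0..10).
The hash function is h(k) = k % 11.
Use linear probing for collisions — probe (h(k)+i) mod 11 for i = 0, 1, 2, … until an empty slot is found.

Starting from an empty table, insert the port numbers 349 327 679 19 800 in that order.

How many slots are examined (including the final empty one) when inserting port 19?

4

Insert 349: h=8, slot 8 empty -> index 8.
Insert 327: h=8, slot 8 occupied -> index 9.
Insert 679: h=8, slots 8,9 occupied -> index 10.
Insert 19: h=8, slots 8,9,10 occupied -> index 0.
Insert 800: h=8, slots 8,9,10,0 occupied -> index 1.
Table: [19, 800, -, -, -, -, -, -, 349, 327, 679]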